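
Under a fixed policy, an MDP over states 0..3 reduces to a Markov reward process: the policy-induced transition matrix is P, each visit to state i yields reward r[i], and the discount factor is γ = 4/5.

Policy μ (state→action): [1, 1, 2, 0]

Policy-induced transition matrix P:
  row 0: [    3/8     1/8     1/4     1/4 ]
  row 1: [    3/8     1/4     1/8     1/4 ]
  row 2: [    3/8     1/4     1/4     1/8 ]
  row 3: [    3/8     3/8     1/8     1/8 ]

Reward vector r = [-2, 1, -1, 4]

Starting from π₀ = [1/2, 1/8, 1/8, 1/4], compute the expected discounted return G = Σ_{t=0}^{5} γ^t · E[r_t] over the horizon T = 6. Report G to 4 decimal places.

G = 0.2165

t=0: π = [0.5000, 0.1250, 0.1250, 0.2500], E[r] = 0.0000, γ^t·E[r] = 0.000000, running G = 0.000000
t=1: π = [0.3750, 0.2188, 0.2031, 0.2031], E[r] = 0.0781, γ^t·E[r] = 0.062500, running G = 0.062500
t=2: π = [0.3750, 0.2285, 0.1973, 0.1992], E[r] = 0.0781, γ^t·E[r] = 0.050000, running G = 0.112500
t=3: π = [0.3750, 0.2280, 0.1965, 0.2004], E[r] = 0.0833, γ^t·E[r] = 0.042625, running G = 0.155125
t=4: π = [0.3750, 0.2282, 0.1964, 0.2004], E[r] = 0.0833, γ^t·E[r] = 0.034100, running G = 0.189225
t=5: π = [0.3750, 0.2282, 0.1964, 0.2004], E[r] = 0.0833, γ^t·E[r] = 0.027306, running G = 0.216531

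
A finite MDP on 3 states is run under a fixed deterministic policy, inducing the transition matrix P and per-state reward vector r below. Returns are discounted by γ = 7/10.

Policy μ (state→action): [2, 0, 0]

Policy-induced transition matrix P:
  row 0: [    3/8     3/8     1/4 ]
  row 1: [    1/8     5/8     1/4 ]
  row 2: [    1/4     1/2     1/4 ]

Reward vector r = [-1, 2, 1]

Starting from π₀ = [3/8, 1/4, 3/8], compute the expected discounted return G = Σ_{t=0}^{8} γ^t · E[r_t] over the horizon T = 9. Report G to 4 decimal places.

t=0: π = [0.3750, 0.2500, 0.3750], E[r] = 0.5000, γ^t·E[r] = 0.500000, running G = 0.500000
t=1: π = [0.2656, 0.4844, 0.2500], E[r] = 0.9531, γ^t·E[r] = 0.667188, running G = 1.167188
t=2: π = [0.2227, 0.5273, 0.2500], E[r] = 1.0820, γ^t·E[r] = 0.530195, running G = 1.697383
t=3: π = [0.2119, 0.5381, 0.2500], E[r] = 1.1143, γ^t·E[r] = 0.382190, running G = 2.079573
t=4: π = [0.2092, 0.5408, 0.2500], E[r] = 1.1223, γ^t·E[r] = 0.269468, running G = 2.349041
t=5: π = [0.2086, 0.5414, 0.2500], E[r] = 1.1243, γ^t·E[r] = 0.188966, running G = 2.538007
t=6: π = [0.2084, 0.5416, 0.2500], E[r] = 1.1248, γ^t·E[r] = 0.132335, running G = 2.670342
t=7: π = [0.2083, 0.5417, 0.2500], E[r] = 1.1250, γ^t·E[r] = 0.092645, running G = 2.762987
t=8: π = [0.2083, 0.5417, 0.2500], E[r] = 1.1250, γ^t·E[r] = 0.064853, running G = 2.827841

G = 2.8278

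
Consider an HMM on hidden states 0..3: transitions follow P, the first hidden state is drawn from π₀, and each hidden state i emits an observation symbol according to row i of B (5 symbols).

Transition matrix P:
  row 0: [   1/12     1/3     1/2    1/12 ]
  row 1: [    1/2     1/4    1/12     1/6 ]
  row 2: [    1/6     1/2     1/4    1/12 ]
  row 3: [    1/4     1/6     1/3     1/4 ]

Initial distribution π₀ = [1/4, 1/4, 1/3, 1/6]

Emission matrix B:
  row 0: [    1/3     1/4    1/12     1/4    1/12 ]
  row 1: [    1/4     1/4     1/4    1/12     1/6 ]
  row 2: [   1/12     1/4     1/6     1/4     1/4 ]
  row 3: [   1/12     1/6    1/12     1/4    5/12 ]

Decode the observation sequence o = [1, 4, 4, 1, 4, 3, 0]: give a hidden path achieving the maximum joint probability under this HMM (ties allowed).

path = [0, 2, 1, 0, 2, 2, 1]

t=0: δ = [6.250e-02, 6.250e-02, 8.333e-02, 2.778e-02]  (obs o_0=1)
t=1: δ = [2.604e-03, 6.944e-03, 7.812e-03, 4.340e-03]  ψ = [1, 2, 0, 1]  (obs o_1=4)
t=2: δ = [2.894e-04, 6.510e-04, 4.883e-04, 4.823e-04]  ψ = [1, 2, 2, 1]  (obs o_2=4)
t=3: δ = [8.138e-05, 6.104e-05, 4.019e-05, 2.009e-05]  ψ = [1, 2, 3, 3]  (obs o_3=1)
t=4: δ = [2.543e-06, 4.521e-06, 1.017e-05, 4.239e-06]  ψ = [1, 0, 0, 1]  (obs o_4=4)
t=5: δ = [5.651e-07, 4.239e-07, 6.358e-07, 2.649e-07]  ψ = [1, 2, 2, 3]  (obs o_5=3)
t=6: δ = [7.064e-08, 7.947e-08, 2.355e-08, 5.887e-09]  ψ = [1, 2, 0, 1]  (obs o_6=0)
backtrack: best end state = 1; path = [0, 2, 1, 0, 2, 2, 1]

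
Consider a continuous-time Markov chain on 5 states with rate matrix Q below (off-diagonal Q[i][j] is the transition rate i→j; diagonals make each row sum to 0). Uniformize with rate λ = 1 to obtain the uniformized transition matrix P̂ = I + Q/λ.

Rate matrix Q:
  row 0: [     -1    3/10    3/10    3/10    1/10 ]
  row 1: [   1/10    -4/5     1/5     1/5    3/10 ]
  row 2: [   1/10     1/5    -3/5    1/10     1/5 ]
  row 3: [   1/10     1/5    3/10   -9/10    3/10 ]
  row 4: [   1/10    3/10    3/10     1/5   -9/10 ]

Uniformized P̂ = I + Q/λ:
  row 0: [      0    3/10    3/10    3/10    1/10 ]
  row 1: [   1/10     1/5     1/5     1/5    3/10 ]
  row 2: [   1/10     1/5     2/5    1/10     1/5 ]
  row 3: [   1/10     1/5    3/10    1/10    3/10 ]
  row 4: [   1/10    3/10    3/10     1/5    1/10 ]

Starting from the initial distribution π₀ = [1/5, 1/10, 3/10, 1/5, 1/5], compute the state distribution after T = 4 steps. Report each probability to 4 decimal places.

t=0: π = [0.2000, 0.1000, 0.3000, 0.2000, 0.2000]
t=1: π = [0.0800, 0.2400, 0.3200, 0.1700, 0.1900]
t=2: π = [0.0920, 0.2270, 0.3080, 0.1590, 0.2140]
t=3: π = [0.0908, 0.2306, 0.3081, 0.1625, 0.2080]
t=4: π = [0.0909, 0.2299, 0.3078, 0.1620, 0.2094]

π = [0.0909, 0.2299, 0.3078, 0.1620, 0.2094]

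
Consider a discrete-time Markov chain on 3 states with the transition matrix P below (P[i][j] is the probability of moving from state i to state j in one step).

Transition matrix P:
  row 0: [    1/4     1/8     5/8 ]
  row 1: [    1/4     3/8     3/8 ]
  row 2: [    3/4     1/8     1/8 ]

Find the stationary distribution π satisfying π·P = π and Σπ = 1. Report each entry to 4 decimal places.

Balance equations π_j = Σ_i π_i·P[i][j]:
  π_0 = 1/4·π_0 + 1/4·π_1 + 3/4·π_2
  π_1 = 1/8·π_0 + 3/8·π_1 + 1/8·π_2
  normalize: π_0 + π_1 + π_2 = 1
Solving the linear system gives exactly π = [4/9, 1/6, 7/18].

π = [0.4444, 0.1667, 0.3889]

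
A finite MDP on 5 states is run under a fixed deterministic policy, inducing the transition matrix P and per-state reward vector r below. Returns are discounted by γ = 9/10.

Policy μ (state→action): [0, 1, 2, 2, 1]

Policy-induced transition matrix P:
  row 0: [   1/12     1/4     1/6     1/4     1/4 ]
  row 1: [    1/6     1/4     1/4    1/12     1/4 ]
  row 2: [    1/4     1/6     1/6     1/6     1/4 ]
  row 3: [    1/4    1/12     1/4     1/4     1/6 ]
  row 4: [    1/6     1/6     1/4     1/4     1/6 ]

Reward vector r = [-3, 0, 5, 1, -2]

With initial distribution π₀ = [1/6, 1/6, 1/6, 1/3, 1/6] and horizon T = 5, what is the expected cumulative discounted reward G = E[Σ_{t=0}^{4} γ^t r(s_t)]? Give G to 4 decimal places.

t=0: π = [0.1667, 0.1667, 0.1667, 0.3333, 0.1667], E[r] = 0.3333, γ^t·E[r] = 0.333333, running G = 0.333333
t=1: π = [0.1944, 0.1667, 0.2222, 0.2083, 0.2083], E[r] = 0.3194, γ^t·E[r] = 0.287500, running G = 0.620833
t=2: π = [0.1863, 0.1794, 0.2153, 0.2037, 0.2153], E[r] = 0.2905, γ^t·E[r] = 0.235313, running G = 0.856146
t=3: π = [0.1861, 0.1802, 0.2165, 0.2022, 0.2151], E[r] = 0.2965, γ^t·E[r] = 0.216141, running G = 1.072286
t=4: π = [0.1861, 0.1803, 0.2165, 0.2019, 0.2152], E[r] = 0.2956, γ^t·E[r] = 0.193920, running G = 1.266207

G = 1.2662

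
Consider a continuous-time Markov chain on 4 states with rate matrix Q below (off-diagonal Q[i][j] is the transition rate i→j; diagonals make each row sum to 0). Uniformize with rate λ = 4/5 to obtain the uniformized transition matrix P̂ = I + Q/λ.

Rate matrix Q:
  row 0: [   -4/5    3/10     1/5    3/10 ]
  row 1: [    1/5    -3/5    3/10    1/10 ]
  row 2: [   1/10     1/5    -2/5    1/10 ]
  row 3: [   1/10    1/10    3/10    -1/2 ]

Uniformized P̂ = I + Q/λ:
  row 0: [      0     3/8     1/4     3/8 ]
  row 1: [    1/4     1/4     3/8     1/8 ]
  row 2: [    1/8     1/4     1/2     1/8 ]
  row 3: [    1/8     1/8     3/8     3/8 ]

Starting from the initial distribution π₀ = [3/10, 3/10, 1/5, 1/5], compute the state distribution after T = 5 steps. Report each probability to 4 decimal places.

π = [0.1378, 0.2406, 0.4089, 0.2127]

t=0: π = [0.3000, 0.3000, 0.2000, 0.2000]
t=1: π = [0.1250, 0.2625, 0.3625, 0.2500]
t=2: π = [0.1422, 0.2344, 0.4047, 0.2188]
t=3: π = [0.1365, 0.2404, 0.4078, 0.2152]
t=4: π = [0.1380, 0.2402, 0.4089, 0.2129]
t=5: π = [0.1378, 0.2406, 0.4089, 0.2127]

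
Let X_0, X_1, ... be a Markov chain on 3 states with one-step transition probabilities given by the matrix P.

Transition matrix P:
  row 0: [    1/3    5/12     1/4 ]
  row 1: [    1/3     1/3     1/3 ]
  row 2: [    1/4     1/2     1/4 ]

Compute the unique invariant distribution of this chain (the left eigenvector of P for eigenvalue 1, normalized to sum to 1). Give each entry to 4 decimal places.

Balance equations π_j = Σ_i π_i·P[i][j]:
  π_0 = 1/3·π_0 + 1/3·π_1 + 1/4·π_2
  π_1 = 5/12·π_0 + 1/3·π_1 + 1/2·π_2
  normalize: π_0 + π_1 + π_2 = 1
Solving the linear system gives exactly π = [48/155, 63/155, 44/155].

π = [0.3097, 0.4065, 0.2839]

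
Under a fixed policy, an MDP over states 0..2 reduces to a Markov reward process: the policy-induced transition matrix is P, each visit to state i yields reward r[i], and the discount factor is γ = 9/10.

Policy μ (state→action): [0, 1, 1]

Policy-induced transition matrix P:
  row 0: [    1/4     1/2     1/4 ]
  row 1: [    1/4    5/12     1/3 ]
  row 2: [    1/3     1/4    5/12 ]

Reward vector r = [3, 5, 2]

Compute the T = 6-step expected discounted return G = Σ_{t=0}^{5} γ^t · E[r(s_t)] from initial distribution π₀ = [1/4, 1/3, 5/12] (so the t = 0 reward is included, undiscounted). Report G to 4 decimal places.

t=0: π = [0.2500, 0.3333, 0.4167], E[r] = 3.2500, γ^t·E[r] = 3.250000, running G = 3.250000
t=1: π = [0.2847, 0.3681, 0.3472], E[r] = 3.3889, γ^t·E[r] = 3.050000, running G = 6.300000
t=2: π = [0.2789, 0.3825, 0.3385], E[r] = 3.4265, γ^t·E[r] = 2.775469, running G = 9.075469
t=3: π = [0.2782, 0.3835, 0.3383], E[r] = 3.4287, γ^t·E[r] = 2.499504, running G = 11.574973
t=4: π = [0.2782, 0.3835, 0.3383], E[r] = 3.4286, γ^t·E[r] = 2.249501, running G = 13.824473
t=5: π = [0.2782, 0.3835, 0.3383], E[r] = 3.4286, γ^t·E[r] = 2.024538, running G = 15.849011

G = 15.8490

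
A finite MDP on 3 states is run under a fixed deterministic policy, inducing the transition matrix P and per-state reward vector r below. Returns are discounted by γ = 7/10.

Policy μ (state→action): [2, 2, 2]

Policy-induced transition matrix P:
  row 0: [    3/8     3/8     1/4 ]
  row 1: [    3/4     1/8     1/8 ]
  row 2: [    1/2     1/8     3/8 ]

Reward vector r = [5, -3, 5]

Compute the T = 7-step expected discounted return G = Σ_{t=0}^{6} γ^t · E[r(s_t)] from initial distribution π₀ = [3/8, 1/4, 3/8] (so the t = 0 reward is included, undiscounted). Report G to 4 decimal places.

G = 9.3420

t=0: π = [0.3750, 0.2500, 0.3750], E[r] = 3.0000, γ^t·E[r] = 3.000000, running G = 3.000000
t=1: π = [0.5156, 0.2188, 0.2656], E[r] = 3.2500, γ^t·E[r] = 2.275000, running G = 5.275000
t=2: π = [0.4902, 0.2539, 0.2559], E[r] = 2.9688, γ^t·E[r] = 1.454688, running G = 6.729688
t=3: π = [0.5022, 0.2476, 0.2502], E[r] = 3.0195, γ^t·E[r] = 1.035699, running G = 7.765387
t=4: π = [0.4991, 0.2505, 0.2503], E[r] = 2.9956, γ^t·E[r] = 0.719245, running G = 8.484632
t=5: π = [0.5002, 0.2498, 0.2500], E[r] = 3.0018, γ^t·E[r] = 0.504507, running G = 8.989139
t=6: π = [0.4999, 0.2501, 0.2500], E[r] = 2.9995, γ^t·E[r] = 0.352889, running G = 9.342028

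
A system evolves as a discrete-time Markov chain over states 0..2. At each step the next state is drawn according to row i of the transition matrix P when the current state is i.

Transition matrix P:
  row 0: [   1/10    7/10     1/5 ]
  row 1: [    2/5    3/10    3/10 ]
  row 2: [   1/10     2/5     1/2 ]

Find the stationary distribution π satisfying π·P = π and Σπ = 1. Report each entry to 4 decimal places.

Balance equations π_j = Σ_i π_i·P[i][j]:
  π_0 = 1/10·π_0 + 2/5·π_1 + 1/10·π_2
  π_1 = 7/10·π_0 + 3/10·π_1 + 2/5·π_2
  normalize: π_0 + π_1 + π_2 = 1
Solving the linear system gives exactly π = [23/101, 43/101, 35/101].

π = [0.2277, 0.4257, 0.3465]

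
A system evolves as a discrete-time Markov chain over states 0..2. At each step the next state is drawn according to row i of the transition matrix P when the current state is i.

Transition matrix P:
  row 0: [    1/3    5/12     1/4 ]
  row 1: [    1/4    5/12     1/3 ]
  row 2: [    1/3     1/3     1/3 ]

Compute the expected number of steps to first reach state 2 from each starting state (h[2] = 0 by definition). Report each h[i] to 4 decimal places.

First-step conditioning: h[2] = 0; for i ≠ 2, h[i] = 1 + Σ_k P[i][k]·h[k].
  h[0] = 1 + 1/3·h[0] + 5/12·h[1]
  h[1] = 1 + 1/4·h[0] + 5/12·h[1]
Solving the 2×2 linear system over states ≠ 2 gives exactly h = [144/41, 132/41, 0] (h[2] = 0 is the target).

h = [3.5122, 3.2195, 0.0000]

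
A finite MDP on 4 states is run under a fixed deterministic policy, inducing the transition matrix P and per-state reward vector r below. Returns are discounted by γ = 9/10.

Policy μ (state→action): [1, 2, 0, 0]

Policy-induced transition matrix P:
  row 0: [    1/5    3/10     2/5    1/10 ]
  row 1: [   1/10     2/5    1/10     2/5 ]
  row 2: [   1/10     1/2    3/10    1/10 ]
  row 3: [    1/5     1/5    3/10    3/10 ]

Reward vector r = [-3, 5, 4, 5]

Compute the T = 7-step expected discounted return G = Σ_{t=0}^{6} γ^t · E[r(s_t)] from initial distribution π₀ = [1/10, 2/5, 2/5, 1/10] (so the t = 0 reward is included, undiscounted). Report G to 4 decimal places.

G = 19.3261

t=0: π = [0.1000, 0.4000, 0.4000, 0.1000], E[r] = 3.8000, γ^t·E[r] = 3.800000, running G = 3.800000
t=1: π = [0.1200, 0.4100, 0.2300, 0.2400], E[r] = 3.8100, γ^t·E[r] = 3.429000, running G = 7.229000
t=2: π = [0.1360, 0.3630, 0.2300, 0.2710], E[r] = 3.6820, γ^t·E[r] = 2.982420, running G = 10.211420
t=3: π = [0.1407, 0.3552, 0.2410, 0.2631], E[r] = 3.6334, γ^t·E[r] = 2.648749, running G = 12.860169
t=4: π = [0.1404, 0.3574, 0.2430, 0.2592], E[r] = 3.6339, γ^t·E[r] = 2.384221, running G = 15.244390
t=5: π = [0.1400, 0.3584, 0.2426, 0.2591], E[r] = 3.6378, γ^t·E[r] = 2.148082, running G = 17.392472
t=6: π = [0.1399, 0.3584, 0.2423, 0.2593], E[r] = 3.6385, γ^t·E[r] = 1.933636, running G = 19.326109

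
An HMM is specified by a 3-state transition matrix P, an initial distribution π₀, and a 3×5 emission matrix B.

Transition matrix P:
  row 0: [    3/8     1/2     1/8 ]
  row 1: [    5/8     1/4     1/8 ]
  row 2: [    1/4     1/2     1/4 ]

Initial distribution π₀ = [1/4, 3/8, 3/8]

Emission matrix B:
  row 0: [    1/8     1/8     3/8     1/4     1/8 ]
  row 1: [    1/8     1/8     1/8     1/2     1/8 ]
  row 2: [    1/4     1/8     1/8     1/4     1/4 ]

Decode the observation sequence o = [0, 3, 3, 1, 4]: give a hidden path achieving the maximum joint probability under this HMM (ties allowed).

path = [2, 1, 0, 1, 0]

t=0: δ = [3.125e-02, 4.688e-02, 9.375e-02]  (obs o_0=0)
t=1: δ = [7.324e-03, 2.344e-02, 5.859e-03]  ψ = [1, 2, 2]  (obs o_1=3)
t=2: δ = [3.662e-03, 2.930e-03, 7.324e-04]  ψ = [1, 1, 1]  (obs o_2=3)
t=3: δ = [2.289e-04, 2.289e-04, 5.722e-05]  ψ = [1, 0, 0]  (obs o_3=1)
t=4: δ = [1.788e-05, 1.431e-05, 7.153e-06]  ψ = [1, 0, 0]  (obs o_4=4)
backtrack: best end state = 0; path = [2, 1, 0, 1, 0]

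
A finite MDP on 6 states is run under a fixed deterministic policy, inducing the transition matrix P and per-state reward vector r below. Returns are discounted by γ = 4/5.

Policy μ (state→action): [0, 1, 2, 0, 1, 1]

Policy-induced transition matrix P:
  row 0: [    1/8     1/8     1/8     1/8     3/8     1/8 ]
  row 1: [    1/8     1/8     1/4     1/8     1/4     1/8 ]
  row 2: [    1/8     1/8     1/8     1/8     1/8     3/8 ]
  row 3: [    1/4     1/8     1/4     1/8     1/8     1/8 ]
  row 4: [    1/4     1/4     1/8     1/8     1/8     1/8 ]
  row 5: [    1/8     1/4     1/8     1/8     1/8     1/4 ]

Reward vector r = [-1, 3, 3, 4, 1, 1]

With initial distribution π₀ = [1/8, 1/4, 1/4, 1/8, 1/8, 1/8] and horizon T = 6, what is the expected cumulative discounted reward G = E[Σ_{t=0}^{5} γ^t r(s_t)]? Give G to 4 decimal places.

t=0: π = [0.1250, 0.2500, 0.2500, 0.1250, 0.1250, 0.1250], E[r] = 2.1250, γ^t·E[r] = 2.125000, running G = 2.125000
t=1: π = [0.1563, 0.1563, 0.1719, 0.1250, 0.1875, 0.2031], E[r] = 1.7188, γ^t·E[r] = 1.375000, running G = 3.500000
t=2: π = [0.1641, 0.1738, 0.1602, 0.1250, 0.1836, 0.1934], E[r] = 1.7148, γ^t·E[r] = 1.097500, running G = 4.597500
t=3: π = [0.1636, 0.1721, 0.1624, 0.1250, 0.1877, 0.1892], E[r] = 1.7168, γ^t·E[r] = 0.879000, running G = 5.476500
t=4: π = [0.1641, 0.1721, 0.1621, 0.1250, 0.1874, 0.1892], E[r] = 1.7153, γ^t·E[r] = 0.702600, running G = 6.179100
t=5: π = [0.1641, 0.1721, 0.1621, 0.1250, 0.1875, 0.1892], E[r] = 1.7153, γ^t·E[r] = 0.562083, running G = 6.741183

G = 6.7412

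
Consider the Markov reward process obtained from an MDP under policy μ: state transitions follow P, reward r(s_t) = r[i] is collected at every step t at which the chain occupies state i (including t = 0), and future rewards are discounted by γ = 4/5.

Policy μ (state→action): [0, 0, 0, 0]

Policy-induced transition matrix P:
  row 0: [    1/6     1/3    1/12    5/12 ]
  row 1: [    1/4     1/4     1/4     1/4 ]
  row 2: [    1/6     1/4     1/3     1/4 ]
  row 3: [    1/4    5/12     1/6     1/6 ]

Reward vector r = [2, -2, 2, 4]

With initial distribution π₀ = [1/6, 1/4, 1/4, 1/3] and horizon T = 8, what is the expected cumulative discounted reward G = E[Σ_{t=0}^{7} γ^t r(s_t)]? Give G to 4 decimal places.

t=0: π = [0.1667, 0.2500, 0.2500, 0.3333], E[r] = 1.6667, γ^t·E[r] = 1.666667, running G = 1.666667
t=1: π = [0.2153, 0.3194, 0.2153, 0.2500], E[r] = 1.2222, γ^t·E[r] = 0.977778, running G = 2.644444
t=2: π = [0.2141, 0.3096, 0.2112, 0.2650], E[r] = 1.2917, γ^t·E[r] = 0.826667, running G = 3.471111
t=3: π = [0.2146, 0.3120, 0.2098, 0.2636], E[r] = 1.2791, γ^t·E[r] = 0.654914, running G = 4.126025
t=4: π = [0.2146, 0.3118, 0.2098, 0.2638], E[r] = 1.2803, γ^t·E[r] = 0.524425, running G = 4.650449
t=5: π = [0.2146, 0.3119, 0.2097, 0.2638], E[r] = 1.2802, γ^t·E[r] = 0.419487, running G = 5.069936
t=6: π = [0.2146, 0.3119, 0.2097, 0.2638], E[r] = 1.2802, γ^t·E[r] = 0.335590, running G = 5.405527
t=7: π = [0.2146, 0.3119, 0.2097, 0.2638], E[r] = 1.2802, γ^t·E[r] = 0.268472, running G = 5.673999

G = 5.6740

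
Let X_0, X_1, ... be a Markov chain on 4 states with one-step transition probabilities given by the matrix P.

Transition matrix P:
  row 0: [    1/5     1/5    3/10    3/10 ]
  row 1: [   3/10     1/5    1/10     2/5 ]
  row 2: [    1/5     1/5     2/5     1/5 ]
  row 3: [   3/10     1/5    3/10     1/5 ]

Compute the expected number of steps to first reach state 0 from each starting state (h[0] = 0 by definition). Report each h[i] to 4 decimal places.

First-step conditioning: h[0] = 0; for i ≠ 0, h[i] = 1 + Σ_k P[i][k]·h[k].
  h[1] = 1 + 1/5·h[1] + 1/10·h[2] + 2/5·h[3]
  h[2] = 1 + 1/5·h[1] + 2/5·h[2] + 1/5·h[3]
  h[3] = 1 + 1/5·h[1] + 3/10·h[2] + 1/5·h[3]
Solving the 3×3 linear system over states ≠ 0 gives exactly h = [0, 220/61, 250/61, 225/61] (h[0] = 0 is the target).

h = [0.0000, 3.6066, 4.0984, 3.6885]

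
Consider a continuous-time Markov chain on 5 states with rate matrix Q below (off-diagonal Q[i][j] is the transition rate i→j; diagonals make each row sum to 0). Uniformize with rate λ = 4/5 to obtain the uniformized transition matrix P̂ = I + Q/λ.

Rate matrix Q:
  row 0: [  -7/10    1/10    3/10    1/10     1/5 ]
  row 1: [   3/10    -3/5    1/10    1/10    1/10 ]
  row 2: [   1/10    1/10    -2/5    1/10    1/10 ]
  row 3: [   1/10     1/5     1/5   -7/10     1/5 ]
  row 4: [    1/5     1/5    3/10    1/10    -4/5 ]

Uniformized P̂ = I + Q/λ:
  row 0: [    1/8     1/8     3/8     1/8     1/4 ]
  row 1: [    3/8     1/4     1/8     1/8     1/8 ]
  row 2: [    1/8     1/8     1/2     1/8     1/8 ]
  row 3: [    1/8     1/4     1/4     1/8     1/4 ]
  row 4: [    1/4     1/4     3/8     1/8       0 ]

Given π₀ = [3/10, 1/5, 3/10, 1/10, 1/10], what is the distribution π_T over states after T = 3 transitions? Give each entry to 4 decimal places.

π = [0.1887, 0.1814, 0.3586, 0.1250, 0.1463]

t=0: π = [0.3000, 0.2000, 0.3000, 0.1000, 0.1000]
t=1: π = [0.1875, 0.1750, 0.3500, 0.1250, 0.1625]
t=2: π = [0.1891, 0.1828, 0.3594, 0.1250, 0.1438]
t=3: π = [0.1887, 0.1814, 0.3586, 0.1250, 0.1463]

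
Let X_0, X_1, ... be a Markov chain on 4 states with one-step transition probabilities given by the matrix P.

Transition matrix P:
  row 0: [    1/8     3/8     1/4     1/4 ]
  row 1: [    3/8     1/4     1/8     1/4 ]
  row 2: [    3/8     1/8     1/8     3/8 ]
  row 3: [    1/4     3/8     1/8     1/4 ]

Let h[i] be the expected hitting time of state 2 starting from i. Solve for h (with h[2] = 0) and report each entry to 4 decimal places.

First-step conditioning: h[2] = 0; for i ≠ 2, h[i] = 1 + Σ_k P[i][k]·h[k].
  h[0] = 1 + 1/8·h[0] + 3/8·h[1] + 1/4·h[3]
  h[1] = 1 + 3/8·h[0] + 1/4·h[1] + 1/4·h[3]
  h[3] = 1 + 1/4·h[0] + 3/8·h[1] + 1/4·h[3]
Solving the 3×3 linear system over states ≠ 2 gives exactly h = [96/17, 320/51, 0, 108/17] (h[2] = 0 is the target).

h = [5.6471, 6.2745, 0.0000, 6.3529]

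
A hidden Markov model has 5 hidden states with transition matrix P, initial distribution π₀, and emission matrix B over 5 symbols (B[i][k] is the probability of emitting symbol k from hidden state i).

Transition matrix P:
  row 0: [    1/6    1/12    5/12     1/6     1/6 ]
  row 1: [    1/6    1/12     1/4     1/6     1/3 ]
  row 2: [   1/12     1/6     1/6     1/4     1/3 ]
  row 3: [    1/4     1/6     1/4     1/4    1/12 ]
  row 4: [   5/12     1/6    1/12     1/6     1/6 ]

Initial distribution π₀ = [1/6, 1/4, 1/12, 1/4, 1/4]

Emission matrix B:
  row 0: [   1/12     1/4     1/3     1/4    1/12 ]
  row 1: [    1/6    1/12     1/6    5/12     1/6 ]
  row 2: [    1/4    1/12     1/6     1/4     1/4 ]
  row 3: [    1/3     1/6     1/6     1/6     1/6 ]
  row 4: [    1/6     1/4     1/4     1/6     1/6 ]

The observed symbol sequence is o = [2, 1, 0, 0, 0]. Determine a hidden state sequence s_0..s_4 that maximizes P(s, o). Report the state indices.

t=0: δ = [5.556e-02, 4.167e-02, 1.389e-02, 4.167e-02, 6.250e-02]  (obs o_0=2)
t=1: δ = [6.510e-03, 8.681e-04, 1.929e-03, 1.736e-03, 3.472e-03]  ψ = [4, 4, 0, 3, 1]  (obs o_1=1)
t=2: δ = [1.206e-04, 9.645e-05, 6.782e-04, 3.617e-04, 1.808e-04]  ψ = [4, 4, 0, 0, 0]  (obs o_2=0)
t=3: δ = [7.535e-06, 1.884e-05, 2.826e-05, 5.651e-05, 3.768e-05]  ψ = [3, 2, 2, 2, 2]  (obs o_3=0)
t=4: δ = [1.308e-06, 1.570e-06, 3.532e-06, 4.710e-06, 1.570e-06]  ψ = [4, 3, 3, 3, 2]  (obs o_4=0)
backtrack: best end state = 3; path = [4, 0, 2, 3, 3]

path = [4, 0, 2, 3, 3]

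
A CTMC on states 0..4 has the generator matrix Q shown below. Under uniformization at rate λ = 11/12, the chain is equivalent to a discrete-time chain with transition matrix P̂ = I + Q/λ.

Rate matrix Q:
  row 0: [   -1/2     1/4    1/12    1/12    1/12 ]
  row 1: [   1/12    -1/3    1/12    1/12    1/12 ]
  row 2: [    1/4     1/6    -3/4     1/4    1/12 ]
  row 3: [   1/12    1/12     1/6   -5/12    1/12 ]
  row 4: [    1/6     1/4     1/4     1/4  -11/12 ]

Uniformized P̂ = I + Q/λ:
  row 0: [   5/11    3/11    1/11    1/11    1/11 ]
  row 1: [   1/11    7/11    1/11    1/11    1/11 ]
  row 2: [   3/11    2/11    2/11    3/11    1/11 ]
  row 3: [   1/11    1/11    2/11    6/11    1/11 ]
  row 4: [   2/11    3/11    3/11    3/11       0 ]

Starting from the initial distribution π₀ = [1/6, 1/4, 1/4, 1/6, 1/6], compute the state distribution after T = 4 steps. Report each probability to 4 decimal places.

t=0: π = [0.1667, 0.2500, 0.2500, 0.1667, 0.1667]
t=1: π = [0.2121, 0.3106, 0.1591, 0.2424, 0.0758]
t=2: π = [0.2039, 0.3271, 0.1412, 0.2438, 0.0840]
t=3: π = [0.1983, 0.3345, 0.1412, 0.2427, 0.0833]
t=4: π = [0.1963, 0.3374, 0.1409, 0.2420, 0.0833]

π = [0.1963, 0.3374, 0.1409, 0.2420, 0.0833]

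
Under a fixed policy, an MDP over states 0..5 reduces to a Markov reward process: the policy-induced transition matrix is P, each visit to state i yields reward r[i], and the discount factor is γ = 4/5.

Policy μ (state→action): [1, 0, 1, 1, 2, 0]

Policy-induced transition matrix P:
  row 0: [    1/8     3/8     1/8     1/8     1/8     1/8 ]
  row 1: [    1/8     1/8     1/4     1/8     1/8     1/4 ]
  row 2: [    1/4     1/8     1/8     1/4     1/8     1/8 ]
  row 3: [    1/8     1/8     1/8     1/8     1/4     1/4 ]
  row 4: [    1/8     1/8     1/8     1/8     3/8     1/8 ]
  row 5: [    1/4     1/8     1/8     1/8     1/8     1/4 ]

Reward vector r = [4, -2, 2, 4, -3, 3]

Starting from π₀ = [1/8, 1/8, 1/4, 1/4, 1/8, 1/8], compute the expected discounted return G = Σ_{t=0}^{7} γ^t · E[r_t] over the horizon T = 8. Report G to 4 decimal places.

G = 5.5711

t=0: π = [0.1250, 0.1250, 0.2500, 0.2500, 0.1250, 0.1250], E[r] = 1.7500, γ^t·E[r] = 1.750000, running G = 1.750000
t=1: π = [0.1719, 0.1563, 0.1406, 0.1563, 0.1875, 0.1875], E[r] = 1.2813, γ^t·E[r] = 1.025000, running G = 2.775000
t=2: π = [0.1660, 0.1680, 0.1445, 0.1426, 0.1914, 0.1875], E[r] = 1.1758, γ^t·E[r] = 0.752500, running G = 3.527500
t=3: π = [0.1665, 0.1665, 0.1460, 0.1431, 0.1907, 0.1873], E[r] = 1.1870, γ^t·E[r] = 0.607750, running G = 4.135250
t=4: π = [0.1667, 0.1666, 0.1458, 0.1432, 0.1906, 0.1871], E[r] = 1.1877, γ^t·E[r] = 0.486463, running G = 4.621713
t=5: π = [0.1666, 0.1667, 0.1458, 0.1432, 0.1905, 0.1871], E[r] = 1.1874, γ^t·E[r] = 0.389096, running G = 5.010809
t=6: π = [0.1666, 0.1667, 0.1458, 0.1432, 0.1905, 0.1871], E[r] = 1.1875, γ^t·E[r] = 0.311299, running G = 5.322107
t=7: π = [0.1666, 0.1667, 0.1458, 0.1432, 0.1905, 0.1871], E[r] = 1.1875, γ^t·E[r] = 0.249040, running G = 5.571147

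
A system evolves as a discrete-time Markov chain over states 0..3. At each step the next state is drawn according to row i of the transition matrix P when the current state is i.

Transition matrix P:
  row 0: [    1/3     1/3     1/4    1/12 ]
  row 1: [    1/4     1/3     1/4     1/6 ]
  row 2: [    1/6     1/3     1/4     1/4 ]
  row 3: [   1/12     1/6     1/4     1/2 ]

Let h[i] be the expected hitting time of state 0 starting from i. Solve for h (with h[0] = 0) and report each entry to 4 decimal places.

h = [0.0000, 5.4857, 6.0571, 6.8571]

First-step conditioning: h[0] = 0; for i ≠ 0, h[i] = 1 + Σ_k P[i][k]·h[k].
  h[1] = 1 + 1/3·h[1] + 1/4·h[2] + 1/6·h[3]
  h[2] = 1 + 1/3·h[1] + 1/4·h[2] + 1/4·h[3]
  h[3] = 1 + 1/6·h[1] + 1/4·h[2] + 1/2·h[3]
Solving the 3×3 linear system over states ≠ 0 gives exactly h = [0, 192/35, 212/35, 48/7] (h[0] = 0 is the target).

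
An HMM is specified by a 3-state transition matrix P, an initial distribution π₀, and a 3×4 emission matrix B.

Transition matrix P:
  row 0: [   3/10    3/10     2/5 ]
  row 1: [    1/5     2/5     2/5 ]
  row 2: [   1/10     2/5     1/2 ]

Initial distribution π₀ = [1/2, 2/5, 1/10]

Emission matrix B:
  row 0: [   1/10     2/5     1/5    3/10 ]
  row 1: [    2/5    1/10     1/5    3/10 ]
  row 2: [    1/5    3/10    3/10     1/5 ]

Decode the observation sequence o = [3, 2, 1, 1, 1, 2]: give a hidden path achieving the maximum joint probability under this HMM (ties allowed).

path = [0, 2, 2, 2, 2, 2]

t=0: δ = [1.500e-01, 1.200e-01, 2.000e-02]  (obs o_0=3)
t=1: δ = [9.000e-03, 9.600e-03, 1.800e-02]  ψ = [0, 1, 0]  (obs o_1=2)
t=2: δ = [1.080e-03, 7.200e-04, 2.700e-03]  ψ = [0, 2, 2]  (obs o_2=1)
t=3: δ = [1.296e-04, 1.080e-04, 4.050e-04]  ψ = [0, 2, 2]  (obs o_3=1)
t=4: δ = [1.620e-05, 1.620e-05, 6.075e-05]  ψ = [2, 2, 2]  (obs o_4=1)
t=5: δ = [1.215e-06, 4.860e-06, 9.112e-06]  ψ = [2, 2, 2]  (obs o_5=2)
backtrack: best end state = 2; path = [0, 2, 2, 2, 2, 2]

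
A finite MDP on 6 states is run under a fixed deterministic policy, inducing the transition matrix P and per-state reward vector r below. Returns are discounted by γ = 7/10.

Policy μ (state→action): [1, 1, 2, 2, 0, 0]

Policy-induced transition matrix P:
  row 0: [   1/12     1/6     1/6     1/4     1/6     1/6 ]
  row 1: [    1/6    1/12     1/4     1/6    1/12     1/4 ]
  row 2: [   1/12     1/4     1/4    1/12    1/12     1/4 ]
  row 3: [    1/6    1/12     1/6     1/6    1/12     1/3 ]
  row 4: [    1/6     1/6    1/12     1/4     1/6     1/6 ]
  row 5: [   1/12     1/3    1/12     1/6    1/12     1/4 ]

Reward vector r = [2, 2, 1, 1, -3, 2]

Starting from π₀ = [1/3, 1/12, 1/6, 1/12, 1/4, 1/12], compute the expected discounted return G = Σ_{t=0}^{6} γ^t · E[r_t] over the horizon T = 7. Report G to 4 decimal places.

G = 2.7424

t=0: π = [0.3333, 0.0833, 0.1667, 0.0833, 0.2500, 0.0833], E[r] = 0.5000, γ^t·E[r] = 0.500000, running G = 0.500000
t=1: π = [0.1181, 0.1806, 0.1597, 0.2014, 0.1319, 0.2083], E[r] = 0.9792, γ^t·E[r] = 0.685417, running G = 1.185417
t=2: π = [0.1262, 0.1829, 0.1667, 0.1742, 0.1042, 0.2459], E[r] = 1.1383, γ^t·E[r] = 0.557772, running G = 1.743189
t=3: π = [0.1218, 0.1918, 0.1666, 0.1720, 0.1025, 0.2453], E[r] = 1.1488, γ^t·E[r] = 0.394030, running G = 2.137219
t=4: π = [0.1222, 0.1911, 0.1675, 0.1715, 0.1020, 0.2456], E[r] = 1.1509, γ^t·E[r] = 0.276321, running G = 2.413539
t=5: π = [0.1221, 0.1914, 0.1676, 0.1714, 0.1020, 0.2456], E[r] = 1.1509, γ^t·E[r] = 0.193438, running G = 2.606977
t=6: π = [0.1221, 0.1913, 0.1676, 0.1714, 0.1020, 0.2456], E[r] = 1.1510, γ^t·E[r] = 0.135413, running G = 2.742390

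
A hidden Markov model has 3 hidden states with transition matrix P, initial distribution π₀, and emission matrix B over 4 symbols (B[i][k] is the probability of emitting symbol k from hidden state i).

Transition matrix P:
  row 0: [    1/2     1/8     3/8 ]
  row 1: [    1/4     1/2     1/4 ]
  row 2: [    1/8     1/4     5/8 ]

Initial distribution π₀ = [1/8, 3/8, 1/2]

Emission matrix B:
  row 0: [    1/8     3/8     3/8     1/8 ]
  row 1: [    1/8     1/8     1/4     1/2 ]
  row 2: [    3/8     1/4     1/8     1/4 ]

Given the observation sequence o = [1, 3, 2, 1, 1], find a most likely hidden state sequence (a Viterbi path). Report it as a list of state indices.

t=0: δ = [4.688e-02, 4.688e-02, 1.250e-01]  (obs o_0=1)
t=1: δ = [2.930e-03, 1.562e-02, 1.953e-02]  ψ = [0, 2, 2]  (obs o_1=3)
t=2: δ = [1.465e-03, 1.953e-03, 1.526e-03]  ψ = [1, 1, 2]  (obs o_2=2)
t=3: δ = [2.747e-04, 1.221e-04, 2.384e-04]  ψ = [0, 1, 2]  (obs o_3=1)
t=4: δ = [5.150e-05, 7.629e-06, 3.725e-05]  ψ = [0, 1, 2]  (obs o_4=1)
backtrack: best end state = 0; path = [2, 1, 0, 0, 0]

path = [2, 1, 0, 0, 0]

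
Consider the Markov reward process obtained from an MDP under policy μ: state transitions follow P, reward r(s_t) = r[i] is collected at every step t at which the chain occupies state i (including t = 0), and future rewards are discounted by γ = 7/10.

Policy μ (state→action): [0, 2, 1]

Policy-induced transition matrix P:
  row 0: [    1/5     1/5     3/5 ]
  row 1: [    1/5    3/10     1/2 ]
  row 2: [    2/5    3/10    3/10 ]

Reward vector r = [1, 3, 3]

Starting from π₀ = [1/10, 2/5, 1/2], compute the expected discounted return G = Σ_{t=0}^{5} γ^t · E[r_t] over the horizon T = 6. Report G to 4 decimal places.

G = 7.4934

t=0: π = [0.1000, 0.4000, 0.5000], E[r] = 2.8000, γ^t·E[r] = 2.800000, running G = 2.800000
t=1: π = [0.3000, 0.2900, 0.4100], E[r] = 2.4000, γ^t·E[r] = 1.680000, running G = 4.480000
t=2: π = [0.2820, 0.2700, 0.4480], E[r] = 2.4360, γ^t·E[r] = 1.193640, running G = 5.673640
t=3: π = [0.2896, 0.2718, 0.4386], E[r] = 2.4208, γ^t·E[r] = 0.830334, running G = 6.503974
t=4: π = [0.2877, 0.2710, 0.4412], E[r] = 2.4246, γ^t·E[r] = 0.582137, running G = 7.086111
t=5: π = [0.2882, 0.2712, 0.4405], E[r] = 2.4235, γ^t·E[r] = 0.407318, running G = 7.493430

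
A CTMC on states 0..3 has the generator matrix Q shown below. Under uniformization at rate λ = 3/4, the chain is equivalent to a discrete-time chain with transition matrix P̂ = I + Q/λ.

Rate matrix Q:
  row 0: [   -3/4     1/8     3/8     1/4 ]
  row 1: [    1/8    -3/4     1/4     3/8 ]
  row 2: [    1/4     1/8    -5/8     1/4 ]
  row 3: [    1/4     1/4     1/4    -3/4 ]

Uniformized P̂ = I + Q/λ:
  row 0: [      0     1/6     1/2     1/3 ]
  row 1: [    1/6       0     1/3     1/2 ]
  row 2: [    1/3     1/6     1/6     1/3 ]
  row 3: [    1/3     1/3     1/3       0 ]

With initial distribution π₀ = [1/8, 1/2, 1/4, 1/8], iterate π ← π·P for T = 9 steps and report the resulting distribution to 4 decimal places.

t=0: π = [0.1250, 0.5000, 0.2500, 0.1250]
t=1: π = [0.2083, 0.1042, 0.3125, 0.3750]
t=2: π = [0.2465, 0.2118, 0.3160, 0.2257]
t=3: π = [0.2159, 0.1690, 0.3218, 0.2934]
t=4: π = [0.2332, 0.1874, 0.3157, 0.2637]
t=5: π = [0.2244, 0.1794, 0.3196, 0.2767]
t=6: π = [0.2286, 0.1829, 0.3175, 0.2710]
t=7: π = [0.2266, 0.1814, 0.3185, 0.2735]
t=8: π = [0.2276, 0.1820, 0.3180, 0.2724]
t=9: π = [0.2271, 0.1817, 0.3183, 0.2729]

π = [0.2271, 0.1817, 0.3183, 0.2729]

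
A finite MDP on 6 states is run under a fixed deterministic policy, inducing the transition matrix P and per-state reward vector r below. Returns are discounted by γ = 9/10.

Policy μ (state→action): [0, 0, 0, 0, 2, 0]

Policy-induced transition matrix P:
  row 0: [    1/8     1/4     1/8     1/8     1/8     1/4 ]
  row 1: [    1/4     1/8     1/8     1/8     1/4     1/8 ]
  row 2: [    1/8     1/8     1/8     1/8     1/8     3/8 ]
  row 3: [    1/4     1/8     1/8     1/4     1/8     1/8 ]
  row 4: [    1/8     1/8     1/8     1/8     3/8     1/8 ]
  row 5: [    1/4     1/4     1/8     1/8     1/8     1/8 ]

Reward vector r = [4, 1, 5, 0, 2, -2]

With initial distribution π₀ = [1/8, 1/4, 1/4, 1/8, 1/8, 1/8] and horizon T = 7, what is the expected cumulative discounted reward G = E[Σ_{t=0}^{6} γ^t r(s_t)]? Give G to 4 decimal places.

G = 8.5684

t=0: π = [0.1250, 0.2500, 0.2500, 0.1250, 0.1250, 0.1250], E[r] = 2.0000, γ^t·E[r] = 2.000000, running G = 2.000000
t=1: π = [0.1875, 0.1563, 0.1250, 0.1406, 0.1875, 0.2031], E[r] = 1.5000, γ^t·E[r] = 1.350000, running G = 3.350000
t=2: π = [0.1875, 0.1738, 0.1250, 0.1426, 0.1914, 0.1797], E[r] = 1.5723, γ^t·E[r] = 1.273535, running G = 4.623535
t=3: π = [0.1870, 0.1709, 0.1250, 0.1428, 0.1946, 0.1797], E[r] = 1.5737, γ^t·E[r] = 1.147250, running G = 5.770785
t=4: π = [0.1867, 0.1708, 0.1250, 0.1429, 0.1950, 0.1796], E[r] = 1.5733, γ^t·E[r] = 1.032244, running G = 6.803029
t=5: π = [0.1867, 0.1708, 0.1250, 0.1429, 0.1951, 0.1796], E[r] = 1.5735, γ^t·E[r] = 0.929130, running G = 7.732159
t=6: π = [0.1867, 0.1708, 0.1250, 0.1429, 0.1951, 0.1796], E[r] = 1.5735, γ^t·E[r] = 0.836212, running G = 8.568371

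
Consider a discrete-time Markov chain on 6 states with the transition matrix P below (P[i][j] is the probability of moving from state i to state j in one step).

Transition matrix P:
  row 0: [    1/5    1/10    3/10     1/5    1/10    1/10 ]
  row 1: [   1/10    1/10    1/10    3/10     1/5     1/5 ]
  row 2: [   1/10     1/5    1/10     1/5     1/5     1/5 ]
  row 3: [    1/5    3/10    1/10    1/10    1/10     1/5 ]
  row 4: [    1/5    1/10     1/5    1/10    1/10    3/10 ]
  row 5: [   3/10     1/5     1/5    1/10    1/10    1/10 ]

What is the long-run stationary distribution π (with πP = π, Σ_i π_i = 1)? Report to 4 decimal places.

π = [0.1841, 0.1683, 0.1679, 0.1689, 0.1336, 0.1772]

Balance equations π_j = Σ_i π_i·P[i][j]:
  π_0 = 1/5·π_0 + 1/10·π_1 + 1/10·π_2 + 1/5·π_3 + 1/5·π_4 + 3/10·π_5
  π_1 = 1/10·π_0 + 1/10·π_1 + 1/5·π_2 + 3/10·π_3 + 1/10·π_4 + 1/5·π_5
  π_2 = 3/10·π_0 + 1/10·π_1 + 1/10·π_2 + 1/10·π_3 + 1/5·π_4 + 1/5·π_5
  π_3 = 1/5·π_0 + 3/10·π_1 + 1/5·π_2 + 1/10·π_3 + 1/10·π_4 + 1/10·π_5
  π_4 = 1/10·π_0 + 1/5·π_1 + 1/5·π_2 + 1/10·π_3 + 1/10·π_4 + 1/10·π_5
  normalize: π_0 + π_1 + π_2 + π_3 + π_4 + π_5 = 1
Solving the linear system gives exactly π = [227/1233, 2513/14933, 7522/44799, 22694/134397, 5986/44799, 23819/134397].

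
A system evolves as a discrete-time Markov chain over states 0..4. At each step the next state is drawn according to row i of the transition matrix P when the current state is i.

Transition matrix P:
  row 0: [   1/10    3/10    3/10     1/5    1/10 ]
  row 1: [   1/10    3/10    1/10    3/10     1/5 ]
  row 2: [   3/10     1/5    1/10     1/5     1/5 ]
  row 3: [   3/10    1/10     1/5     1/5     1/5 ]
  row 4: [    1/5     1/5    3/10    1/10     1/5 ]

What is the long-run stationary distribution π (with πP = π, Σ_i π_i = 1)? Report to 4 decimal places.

Balance equations π_j = Σ_i π_i·P[i][j]:
  π_0 = 1/10·π_0 + 1/10·π_1 + 3/10·π_2 + 3/10·π_3 + 1/5·π_4
  π_1 = 3/10·π_0 + 3/10·π_1 + 1/5·π_2 + 1/10·π_3 + 1/5·π_4
  π_2 = 3/10·π_0 + 1/10·π_1 + 1/10·π_2 + 1/5·π_3 + 3/10·π_4
  π_3 = 1/5·π_0 + 3/10·π_1 + 1/5·π_2 + 1/5·π_3 + 1/10·π_4
  normalize: π_0 + π_1 + π_2 + π_3 + π_4 = 1
Solving the linear system gives exactly π = [2184/11027, 2443/11027, 2162/11027, 2251/11027, 1987/11027].

π = [0.1981, 0.2215, 0.1961, 0.2041, 0.1802]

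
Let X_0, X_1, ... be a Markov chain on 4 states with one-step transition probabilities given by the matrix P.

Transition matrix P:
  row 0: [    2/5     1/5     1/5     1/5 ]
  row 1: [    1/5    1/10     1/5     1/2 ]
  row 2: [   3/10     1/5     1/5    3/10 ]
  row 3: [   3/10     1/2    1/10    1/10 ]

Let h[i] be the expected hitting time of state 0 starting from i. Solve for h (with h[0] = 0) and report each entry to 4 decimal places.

h = [0.0000, 4.0000, 3.6522, 3.7391]

First-step conditioning: h[0] = 0; for i ≠ 0, h[i] = 1 + Σ_k P[i][k]·h[k].
  h[1] = 1 + 1/10·h[1] + 1/5·h[2] + 1/2·h[3]
  h[2] = 1 + 1/5·h[1] + 1/5·h[2] + 3/10·h[3]
  h[3] = 1 + 1/2·h[1] + 1/10·h[2] + 1/10·h[3]
Solving the 3×3 linear system over states ≠ 0 gives exactly h = [0, 4, 84/23, 86/23] (h[0] = 0 is the target).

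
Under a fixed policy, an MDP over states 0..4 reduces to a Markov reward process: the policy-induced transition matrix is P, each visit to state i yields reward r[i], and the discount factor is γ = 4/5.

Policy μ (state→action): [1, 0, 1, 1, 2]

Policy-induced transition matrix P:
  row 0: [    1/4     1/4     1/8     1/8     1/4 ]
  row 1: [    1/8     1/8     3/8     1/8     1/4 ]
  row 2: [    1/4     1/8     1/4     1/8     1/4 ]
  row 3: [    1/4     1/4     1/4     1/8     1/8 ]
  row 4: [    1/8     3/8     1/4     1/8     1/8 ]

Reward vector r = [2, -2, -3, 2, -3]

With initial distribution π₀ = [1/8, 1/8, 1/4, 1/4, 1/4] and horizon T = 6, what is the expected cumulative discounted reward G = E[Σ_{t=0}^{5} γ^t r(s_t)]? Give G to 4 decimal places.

t=0: π = [0.1250, 0.1250, 0.2500, 0.2500, 0.2500], E[r] = -1.0000, γ^t·E[r] = -1.000000, running G = -1.000000
t=1: π = [0.2031, 0.2344, 0.2500, 0.1250, 0.1875], E[r] = -1.1250, γ^t·E[r] = -0.900000, running G = -1.900000
t=2: π = [0.1973, 0.2129, 0.2539, 0.1250, 0.2109], E[r] = -1.1758, γ^t·E[r] = -0.752500, running G = -2.652500
t=3: π = [0.1970, 0.2180, 0.2520, 0.1250, 0.2080], E[r] = -1.1719, γ^t·E[r] = -0.600000, running G = -3.252500
t=4: π = [0.1967, 0.2173, 0.2526, 0.1250, 0.2084], E[r] = -1.1740, γ^t·E[r] = -0.480875, running G = -3.733375
t=5: π = [0.1968, 0.2173, 0.2526, 0.1250, 0.2083], E[r] = -1.1737, γ^t·E[r] = -0.384600, running G = -4.117975

G = -4.1180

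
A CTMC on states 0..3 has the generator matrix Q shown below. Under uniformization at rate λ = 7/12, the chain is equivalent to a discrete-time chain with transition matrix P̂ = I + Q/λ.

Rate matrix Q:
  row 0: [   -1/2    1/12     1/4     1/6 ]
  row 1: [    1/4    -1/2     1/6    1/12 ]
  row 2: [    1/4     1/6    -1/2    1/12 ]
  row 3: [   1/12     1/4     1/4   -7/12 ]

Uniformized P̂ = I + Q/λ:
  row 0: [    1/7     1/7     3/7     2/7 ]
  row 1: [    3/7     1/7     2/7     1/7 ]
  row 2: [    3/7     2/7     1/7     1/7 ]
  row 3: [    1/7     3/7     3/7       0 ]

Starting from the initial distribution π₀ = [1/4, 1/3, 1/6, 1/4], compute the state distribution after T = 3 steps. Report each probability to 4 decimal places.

t=0: π = [0.2500, 0.3333, 0.1667, 0.2500]
t=1: π = [0.2857, 0.2381, 0.3333, 0.1429]
t=2: π = [0.3061, 0.2313, 0.2993, 0.1633]
t=3: π = [0.2945, 0.2323, 0.3100, 0.1633]

π = [0.2945, 0.2323, 0.3100, 0.1633]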